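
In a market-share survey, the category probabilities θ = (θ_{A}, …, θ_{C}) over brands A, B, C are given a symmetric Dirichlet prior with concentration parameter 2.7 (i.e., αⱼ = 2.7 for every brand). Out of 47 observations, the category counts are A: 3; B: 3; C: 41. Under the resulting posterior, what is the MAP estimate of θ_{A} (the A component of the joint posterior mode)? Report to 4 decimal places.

The Dirichlet prior is conjugate to the Multinomial likelihood: each posterior αⱼ = prior αⱼ + observed count nⱼ.
Posterior concentration: (5.7, 5.7, 43.7), total = 55.1.
Joint mode component: (α_{A}−1)/(Σα−K) = 4.7/52.1 = 0.0902.

0.0902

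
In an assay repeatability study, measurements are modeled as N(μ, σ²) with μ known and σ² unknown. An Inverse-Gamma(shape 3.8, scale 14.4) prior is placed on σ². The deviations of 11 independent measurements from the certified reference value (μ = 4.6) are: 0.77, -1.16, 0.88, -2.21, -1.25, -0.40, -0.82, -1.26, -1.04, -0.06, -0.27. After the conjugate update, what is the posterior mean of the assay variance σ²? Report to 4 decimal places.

With known mean μ and an Inverse-Gamma(α, β) prior on σ², the Normal likelihood is conjugate: posterior is Inv-Gamma(α + n/2, β + Σ(xᵢ−μ)²/2).
Σ(xᵢ−μ)² = (0.77)² + (-1.16)² + (0.88)² + (-2.21)² + (-1.25)² + (-0.40)² + (-0.82)² + (-1.26)² + (-1.04)² + (-0.06)² + (-0.27)² = 12.7376.
Posterior: Inv-Gamma(3.8 + 11/2, 14.4 + 12.7376/2) = Inv-Gamma(9.30, 20.76880).
E[σ²|data] = β/(α−1) = 20.76880/8.30 = 2.5023.

2.5023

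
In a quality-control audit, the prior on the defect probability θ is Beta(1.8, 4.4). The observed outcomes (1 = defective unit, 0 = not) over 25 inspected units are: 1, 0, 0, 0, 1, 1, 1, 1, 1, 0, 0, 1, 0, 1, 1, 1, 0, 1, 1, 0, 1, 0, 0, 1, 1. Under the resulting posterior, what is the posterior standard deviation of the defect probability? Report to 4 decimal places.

The Beta prior is conjugate to a Binomial/Bernoulli likelihood; the update adds successes to α and failures to β.
Posterior: Beta(α+k, β+n−k) = Beta(1.8+15, 4.4+10) = Beta(16.8, 14.4).
Var = αβ/((α+β)²(α+β+1)) = 16.8·14.4/(31.2²·32.2) = 0.00771803; SD = √0.00771803 = 0.0879.

0.0879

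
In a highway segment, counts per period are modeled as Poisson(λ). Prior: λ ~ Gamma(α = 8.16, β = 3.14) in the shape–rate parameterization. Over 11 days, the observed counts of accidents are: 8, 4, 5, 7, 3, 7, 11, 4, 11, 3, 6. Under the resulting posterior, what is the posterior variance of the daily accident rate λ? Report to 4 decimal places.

With a Gamma(shape α, rate β) prior, the Poisson likelihood is conjugate: the posterior is Gamma(α + ΣXᵢ, β + n).
Sum of counts S = 69 over n = 11 days.
Posterior: Gamma(α+S, β+n) = Gamma(8.16+69, 3.14+11) = Gamma(77.16, 14.14).
Var = α/β² = 77.16/14.14² = 0.3859.

0.3859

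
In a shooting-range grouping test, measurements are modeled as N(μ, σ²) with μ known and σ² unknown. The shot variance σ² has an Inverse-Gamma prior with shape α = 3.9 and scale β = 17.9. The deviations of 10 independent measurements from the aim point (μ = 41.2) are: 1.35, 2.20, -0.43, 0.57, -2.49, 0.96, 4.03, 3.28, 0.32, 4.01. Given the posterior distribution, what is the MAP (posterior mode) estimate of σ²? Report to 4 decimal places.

4.7109

With known mean μ and an Inverse-Gamma(α, β) prior on σ², the Normal likelihood is conjugate: posterior is Inv-Gamma(α + n/2, β + Σ(xᵢ−μ)²/2).
Σ(xᵢ−μ)² = (1.35)² + (2.20)² + (-0.43)² + (0.57)² + (-2.49)² + (0.96)² + (4.03)² + (3.28)² + (0.32)² + (4.01)² = 57.4758.
Posterior: Inv-Gamma(3.9 + 10/2, 17.9 + 57.4758/2) = Inv-Gamma(8.90, 46.63790).
Mode = β/(α+1) = 46.63790/9.90 = 4.7109.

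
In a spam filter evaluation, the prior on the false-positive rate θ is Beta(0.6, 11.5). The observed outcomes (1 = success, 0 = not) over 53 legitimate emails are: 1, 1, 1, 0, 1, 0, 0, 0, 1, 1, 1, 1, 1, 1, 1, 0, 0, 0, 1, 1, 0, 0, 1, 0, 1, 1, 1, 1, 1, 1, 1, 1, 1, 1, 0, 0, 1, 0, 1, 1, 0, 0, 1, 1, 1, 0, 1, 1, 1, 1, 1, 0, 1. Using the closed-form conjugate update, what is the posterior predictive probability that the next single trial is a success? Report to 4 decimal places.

0.5622

The Beta prior is conjugate to a Binomial/Bernoulli likelihood; the update adds successes to α and failures to β.
Posterior: Beta(α+k, β+n−k) = Beta(0.6+36, 11.5+17) = Beta(36.6, 28.5).
For a single future Bernoulli trial, P(success | data) = α/(α+β) = 0.5622.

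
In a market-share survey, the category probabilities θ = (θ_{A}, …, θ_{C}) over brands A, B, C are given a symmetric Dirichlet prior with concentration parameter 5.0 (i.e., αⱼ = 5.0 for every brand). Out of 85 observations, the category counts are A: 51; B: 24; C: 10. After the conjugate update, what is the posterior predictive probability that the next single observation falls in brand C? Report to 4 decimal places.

0.1500

The Dirichlet prior is conjugate to the Multinomial likelihood: each posterior αⱼ = prior αⱼ + observed count nⱼ.
Posterior concentration: (56.0, 29.0, 15.0), total = 100.0.
P(next = C | data) = α_{C}/Σα = 0.1500.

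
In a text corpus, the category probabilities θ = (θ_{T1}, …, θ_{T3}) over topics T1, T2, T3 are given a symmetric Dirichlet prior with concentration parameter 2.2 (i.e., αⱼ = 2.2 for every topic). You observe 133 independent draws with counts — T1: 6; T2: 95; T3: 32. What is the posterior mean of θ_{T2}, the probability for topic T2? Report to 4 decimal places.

The Dirichlet prior is conjugate to the Multinomial likelihood: each posterior αⱼ = prior αⱼ + observed count nⱼ.
Posterior concentration: (8.2, 97.2, 34.2), total = 139.6.
E[θ_{T2}|data] = α_{T2}/Σα = 97.2/139.6 = 0.6963.

0.6963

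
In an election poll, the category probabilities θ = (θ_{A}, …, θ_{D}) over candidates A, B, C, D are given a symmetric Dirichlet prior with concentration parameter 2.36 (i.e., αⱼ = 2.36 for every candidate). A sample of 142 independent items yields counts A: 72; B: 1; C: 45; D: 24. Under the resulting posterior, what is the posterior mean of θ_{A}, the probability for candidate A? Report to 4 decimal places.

The Dirichlet prior is conjugate to the Multinomial likelihood: each posterior αⱼ = prior αⱼ + observed count nⱼ.
Posterior concentration: (74.36, 3.36, 47.36, 26.36), total = 151.44.
E[θ_{A}|data] = α_{A}/Σα = 74.36/151.44 = 0.4910.

0.4910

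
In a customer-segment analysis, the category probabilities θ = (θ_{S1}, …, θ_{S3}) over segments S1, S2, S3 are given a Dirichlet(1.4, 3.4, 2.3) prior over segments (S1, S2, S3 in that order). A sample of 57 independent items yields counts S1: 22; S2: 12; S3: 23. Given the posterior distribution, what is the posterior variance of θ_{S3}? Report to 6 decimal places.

The Dirichlet prior is conjugate to the Multinomial likelihood: each posterior αⱼ = prior αⱼ + observed count nⱼ.
Posterior concentration: (23.4, 15.4, 25.3), total = 64.1.
Var[θ_j] = α_j(Σα−α_j)/((Σα)²(Σα+1)) = 25.3·38.8/(64.1²·65.1) = 0.003670.

0.003670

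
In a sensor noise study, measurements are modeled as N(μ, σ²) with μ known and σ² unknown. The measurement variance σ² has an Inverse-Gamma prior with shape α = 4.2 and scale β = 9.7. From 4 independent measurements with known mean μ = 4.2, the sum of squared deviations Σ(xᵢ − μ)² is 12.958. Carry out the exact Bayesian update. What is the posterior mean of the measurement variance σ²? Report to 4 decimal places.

3.1113

With known mean μ and an Inverse-Gamma(α, β) prior on σ², the Normal likelihood is conjugate: posterior is Inv-Gamma(α + n/2, β + Σ(xᵢ−μ)²/2).
Posterior: Inv-Gamma(4.2 + 4/2, 9.7 + 12.958/2) = Inv-Gamma(6.20, 16.1790).
E[σ²|data] = β/(α−1) = 16.1790/5.20 = 3.1113.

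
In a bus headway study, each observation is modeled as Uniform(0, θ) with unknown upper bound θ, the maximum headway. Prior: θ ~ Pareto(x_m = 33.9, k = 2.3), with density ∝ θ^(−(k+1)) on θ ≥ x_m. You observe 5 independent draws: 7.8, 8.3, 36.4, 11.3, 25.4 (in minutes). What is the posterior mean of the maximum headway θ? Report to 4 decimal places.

42.1778

A Pareto(scale x_m, shape k) prior on the upper bound θ of Uniform(0, θ) is conjugate: posterior is Pareto(max(x_m, max xᵢ), k + n).
Sample maximum = 36.4; prior scale x_m = 33.9 → posterior scale = max = 36.4.
Posterior shape = 2.3 + 5 = 7.3.
E[θ|data] = k·x_m/(k−1) = 7.3·36.4/6.3 = 42.1778.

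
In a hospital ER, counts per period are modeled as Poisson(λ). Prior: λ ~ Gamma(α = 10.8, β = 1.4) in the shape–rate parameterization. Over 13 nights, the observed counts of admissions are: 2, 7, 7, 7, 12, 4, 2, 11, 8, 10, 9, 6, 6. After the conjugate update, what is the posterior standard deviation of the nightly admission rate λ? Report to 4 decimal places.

With a Gamma(shape α, rate β) prior, the Poisson likelihood is conjugate: the posterior is Gamma(α + ΣXᵢ, β + n).
Sum of counts S = 91 over n = 13 nights.
Posterior: Gamma(α+S, β+n) = Gamma(10.8+91, 1.4+13) = Gamma(101.8, 14.4).
SD = √α/β = √101.8/14.4 = 0.7007.

0.7007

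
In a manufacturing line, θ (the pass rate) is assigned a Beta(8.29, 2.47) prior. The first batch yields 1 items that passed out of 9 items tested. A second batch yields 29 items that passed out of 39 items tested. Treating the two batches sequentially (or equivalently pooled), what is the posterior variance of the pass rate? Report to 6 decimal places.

The Beta prior is conjugate to a Binomial/Bernoulli likelihood; the update adds successes to α and failures to β.
After batch 1: Beta(8.29+1, 2.47+8) = Beta(9.29, 10.47).
After batch 2: Beta(9.29+29, 10.47+10) = Beta(38.29, 20.47).
Var = αβ/((α+β)²(α+β+1)) = 38.29·20.47/(58.76²·59.76) = 0.003799.

0.003799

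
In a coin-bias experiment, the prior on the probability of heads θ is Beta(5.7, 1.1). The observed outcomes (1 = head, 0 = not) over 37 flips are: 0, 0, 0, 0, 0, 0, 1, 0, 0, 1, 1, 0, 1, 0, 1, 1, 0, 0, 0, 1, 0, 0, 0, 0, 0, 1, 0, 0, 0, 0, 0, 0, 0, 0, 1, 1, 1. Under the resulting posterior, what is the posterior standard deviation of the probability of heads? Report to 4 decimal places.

0.0726

The Beta prior is conjugate to a Binomial/Bernoulli likelihood; the update adds successes to α and failures to β.
Posterior: Beta(α+k, β+n−k) = Beta(5.7+11, 1.1+26) = Beta(16.7, 27.1).
Var = αβ/((α+β)²(α+β+1)) = 16.7·27.1/(43.8²·44.8) = 0.00526574; SD = √0.00526574 = 0.0726.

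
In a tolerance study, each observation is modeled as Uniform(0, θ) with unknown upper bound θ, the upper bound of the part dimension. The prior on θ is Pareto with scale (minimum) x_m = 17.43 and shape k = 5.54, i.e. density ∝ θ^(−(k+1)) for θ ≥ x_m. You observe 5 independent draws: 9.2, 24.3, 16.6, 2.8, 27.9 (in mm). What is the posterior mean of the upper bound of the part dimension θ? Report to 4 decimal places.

30.8245

A Pareto(scale x_m, shape k) prior on the upper bound θ of Uniform(0, θ) is conjugate: posterior is Pareto(max(x_m, max xᵢ), k + n).
Sample maximum = 27.9; prior scale x_m = 17.43 → posterior scale = max = 27.90.
Posterior shape = 5.54 + 5 = 10.54.
E[θ|data] = k·x_m/(k−1) = 10.54·27.90/9.54 = 30.8245.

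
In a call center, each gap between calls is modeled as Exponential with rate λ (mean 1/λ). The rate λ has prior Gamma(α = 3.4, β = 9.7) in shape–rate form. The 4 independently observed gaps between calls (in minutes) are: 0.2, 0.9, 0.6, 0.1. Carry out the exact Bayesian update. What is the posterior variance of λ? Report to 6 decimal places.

With a Gamma(shape α, rate β) prior on the exponential rate λ, the posterior after n observations with total T = Σxᵢ is Gamma(α+n, β+T).
Sum of observations T = 1.8 minutes; n = 4.
Posterior: Gamma(3.4+4, 9.7+1.8) = Gamma(7.4, 11.5).
Var = α/β² = 0.055955.

0.055955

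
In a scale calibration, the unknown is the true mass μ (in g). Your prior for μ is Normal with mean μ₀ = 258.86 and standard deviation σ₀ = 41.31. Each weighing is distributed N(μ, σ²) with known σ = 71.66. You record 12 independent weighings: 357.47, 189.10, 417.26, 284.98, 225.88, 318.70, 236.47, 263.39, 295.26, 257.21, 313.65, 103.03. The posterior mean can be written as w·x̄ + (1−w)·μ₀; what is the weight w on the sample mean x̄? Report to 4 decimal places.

0.7995

For Normal data with known variance σ², a Normal(μ₀, σ₀²) prior on μ is conjugate. Posterior precision = 1/σ₀² + n/σ²; posterior mean is the precision-weighted average of μ₀ and x̄.
σ₀² = 41.31² = 1706.5161, σ² = 71.66² = 5135.1556. Prior precision 1/σ₀² = 1/1706.5161; data precision n/σ² = 12/5135.1556.
w = (n/σ²)/(1/σ₀² + n/σ²) = n·σ₀²/(σ² + n·σ₀²) = 12·1706.5161/(5135.1556 + 12·1706.5161) = 20478.1932/25613.3488 = 0.7995.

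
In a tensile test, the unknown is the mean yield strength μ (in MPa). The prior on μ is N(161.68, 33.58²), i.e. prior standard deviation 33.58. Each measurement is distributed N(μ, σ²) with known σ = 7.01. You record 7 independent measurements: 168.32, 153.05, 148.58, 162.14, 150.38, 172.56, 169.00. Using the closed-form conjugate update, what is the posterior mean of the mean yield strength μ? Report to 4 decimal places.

160.5825

For Normal data with known variance σ², a Normal(μ₀, σ₀²) prior on μ is conjugate. Posterior precision = 1/σ₀² + n/σ²; posterior mean is the precision-weighted average of μ₀ and x̄.
Σxᵢ = 168.32 + 153.05 + 148.58 + 162.14 + 150.38 + 172.56 + 169.00 = 1124.03, so n·x̄ = 1124.03.
σ₀² = 33.58² = 1127.6164, σ² = 7.01² = 49.1401; σ² + n·σ₀² = 49.1401 + 7·1127.6164 = 7942.4549.
Posterior mean = (μ₀/σ₀² + n·x̄/σ²)/(1/σ₀² + n/σ²) = (σ²·μ₀ + σ₀²·n·x̄)/(σ² + n·σ₀²) = (49.1401·161.68 + 1127.6164·1124.03)/7942.4549 = 1275419.63346/7942.4549 = 160.5825.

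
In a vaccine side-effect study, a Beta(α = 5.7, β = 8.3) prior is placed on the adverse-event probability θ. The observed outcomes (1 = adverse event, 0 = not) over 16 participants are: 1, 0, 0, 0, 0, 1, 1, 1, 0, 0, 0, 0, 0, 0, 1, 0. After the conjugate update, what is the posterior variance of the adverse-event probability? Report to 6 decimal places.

The Beta prior is conjugate to a Binomial/Bernoulli likelihood; the update adds successes to α and failures to β.
Posterior: Beta(α+k, β+n−k) = Beta(5.7+5, 8.3+11) = Beta(10.7, 19.3).
Var = αβ/((α+β)²(α+β+1)) = 10.7·19.3/(30.0²·31.0) = 0.007402.

0.007402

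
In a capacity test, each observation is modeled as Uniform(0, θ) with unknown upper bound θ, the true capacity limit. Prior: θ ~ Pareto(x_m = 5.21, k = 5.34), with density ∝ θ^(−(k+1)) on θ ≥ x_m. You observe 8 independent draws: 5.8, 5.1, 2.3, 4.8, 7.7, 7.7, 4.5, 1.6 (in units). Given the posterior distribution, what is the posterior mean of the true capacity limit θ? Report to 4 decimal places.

8.3240

A Pareto(scale x_m, shape k) prior on the upper bound θ of Uniform(0, θ) is conjugate: posterior is Pareto(max(x_m, max xᵢ), k + n).
Sample maximum = 7.7; prior scale x_m = 5.21 → posterior scale = max = 7.70.
Posterior shape = 5.34 + 8 = 13.34.
E[θ|data] = k·x_m/(k−1) = 13.34·7.70/12.34 = 8.3240.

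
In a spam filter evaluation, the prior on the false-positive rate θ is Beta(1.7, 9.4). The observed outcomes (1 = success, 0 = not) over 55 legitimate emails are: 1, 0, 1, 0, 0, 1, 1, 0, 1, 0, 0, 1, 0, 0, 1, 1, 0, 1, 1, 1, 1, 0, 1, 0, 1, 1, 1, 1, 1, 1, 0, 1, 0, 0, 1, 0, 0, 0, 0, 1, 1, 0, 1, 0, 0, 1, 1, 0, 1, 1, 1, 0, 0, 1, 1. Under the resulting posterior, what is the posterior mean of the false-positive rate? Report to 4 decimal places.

The Beta prior is conjugate to a Binomial/Bernoulli likelihood; the update adds successes to α and failures to β.
Posterior: Beta(α+k, β+n−k) = Beta(1.7+31, 9.4+24) = Beta(32.7, 33.4).
Posterior mean = α/(α+β) = 32.7/66.1 = 0.4947.

0.4947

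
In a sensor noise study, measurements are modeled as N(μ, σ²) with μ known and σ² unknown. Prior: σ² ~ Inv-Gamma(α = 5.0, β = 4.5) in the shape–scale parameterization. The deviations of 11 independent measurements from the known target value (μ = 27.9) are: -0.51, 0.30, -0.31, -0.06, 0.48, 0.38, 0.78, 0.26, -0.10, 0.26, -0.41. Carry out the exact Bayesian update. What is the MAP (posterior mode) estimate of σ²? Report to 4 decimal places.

With known mean μ and an Inverse-Gamma(α, β) prior on σ², the Normal likelihood is conjugate: posterior is Inv-Gamma(α + n/2, β + Σ(xᵢ−μ)²/2).
Σ(xᵢ−μ)² = (-0.51)² + (0.30)² + (-0.31)² + (-0.06)² + (0.48)² + (0.38)² + (0.78)² + (0.26)² + (-0.10)² + (0.26)² + (-0.41)² = 1.7463.
Posterior: Inv-Gamma(5.0 + 11/2, 4.5 + 1.7463/2) = Inv-Gamma(10.50, 5.37315).
Mode = β/(α+1) = 5.37315/11.50 = 0.4672.

0.4672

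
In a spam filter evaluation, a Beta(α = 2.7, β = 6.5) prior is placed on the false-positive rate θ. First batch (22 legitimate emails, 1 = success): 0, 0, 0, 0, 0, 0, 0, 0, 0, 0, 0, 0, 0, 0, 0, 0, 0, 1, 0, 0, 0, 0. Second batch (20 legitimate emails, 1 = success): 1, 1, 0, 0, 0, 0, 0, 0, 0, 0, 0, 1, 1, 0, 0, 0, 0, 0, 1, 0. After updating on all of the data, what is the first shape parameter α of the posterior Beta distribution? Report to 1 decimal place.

8.7

The Beta prior is conjugate to a Binomial/Bernoulli likelihood; the update adds successes to α and failures to β.
After batch 1: Beta(2.7+1, 6.5+21) = Beta(3.7, 27.5).
After batch 2: Beta(3.7+5, 27.5+15) = Beta(8.7, 42.5).
Posterior α = 8.7.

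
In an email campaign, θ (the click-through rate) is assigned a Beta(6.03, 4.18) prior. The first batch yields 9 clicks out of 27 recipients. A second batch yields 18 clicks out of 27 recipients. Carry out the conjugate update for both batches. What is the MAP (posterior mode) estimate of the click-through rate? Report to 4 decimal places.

The Beta prior is conjugate to a Binomial/Bernoulli likelihood; the update adds successes to α and failures to β.
After batch 1: Beta(6.03+9, 4.18+18) = Beta(15.03, 22.18).
After batch 2: Beta(15.03+18, 22.18+9) = Beta(33.03, 31.18).
Mode of Beta(a,b) for a,b>1 is (a−1)/(a+b−2) = 32.03/62.21 = 0.5149.

0.5149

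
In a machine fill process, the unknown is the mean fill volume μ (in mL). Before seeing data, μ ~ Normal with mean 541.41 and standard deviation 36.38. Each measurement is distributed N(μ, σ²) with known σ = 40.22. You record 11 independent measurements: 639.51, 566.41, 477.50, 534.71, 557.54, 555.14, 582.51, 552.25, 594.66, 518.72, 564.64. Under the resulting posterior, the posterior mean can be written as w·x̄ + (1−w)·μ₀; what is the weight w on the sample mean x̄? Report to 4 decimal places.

For Normal data with known variance σ², a Normal(μ₀, σ₀²) prior on μ is conjugate. Posterior precision = 1/σ₀² + n/σ²; posterior mean is the precision-weighted average of μ₀ and x̄.
σ₀² = 36.38² = 1323.5044, σ² = 40.22² = 1617.6484. Prior precision 1/σ₀² = 1/1323.5044; data precision n/σ² = 11/1617.6484.
w = (n/σ²)/(1/σ₀² + n/σ²) = n·σ₀²/(σ² + n·σ₀²) = 11·1323.5044/(1617.6484 + 11·1323.5044) = 14558.5484/16176.1968 = 0.9000.

0.9000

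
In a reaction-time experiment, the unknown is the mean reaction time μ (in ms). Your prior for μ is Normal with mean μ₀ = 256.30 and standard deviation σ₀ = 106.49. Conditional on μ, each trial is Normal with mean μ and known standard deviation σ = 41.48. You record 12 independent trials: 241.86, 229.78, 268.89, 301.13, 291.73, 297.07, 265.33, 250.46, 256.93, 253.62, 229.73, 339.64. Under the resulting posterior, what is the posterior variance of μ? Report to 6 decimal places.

141.592265

For Normal data with known variance σ², a Normal(μ₀, σ₀²) prior on μ is conjugate. Posterior precision = 1/σ₀² + n/σ²; posterior mean is the precision-weighted average of μ₀ and x̄.
σ₀² = 106.49² = 11340.1201, σ² = 41.48² = 1720.5904; σ² + n·σ₀² = 1720.5904 + 12·11340.1201 = 137802.0316.
Posterior precision = 1/σ₀² + n/σ² = 1/11340.1201 + 12/1720.5904 = (σ² + n·σ₀²)/(σ₀²σ²) = 137802.0316/(11340.1201·1720.5904); posterior variance σₙ² = σ₀²σ²/(σ² + n·σ₀²) = 11340.1201·1720.5904/137802.0316 = 141.592265.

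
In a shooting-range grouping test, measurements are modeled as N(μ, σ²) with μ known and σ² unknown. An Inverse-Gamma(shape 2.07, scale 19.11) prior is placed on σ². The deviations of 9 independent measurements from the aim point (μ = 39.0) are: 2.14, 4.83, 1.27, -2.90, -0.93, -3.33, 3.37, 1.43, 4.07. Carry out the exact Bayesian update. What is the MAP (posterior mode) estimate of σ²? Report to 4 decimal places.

7.7987

With known mean μ and an Inverse-Gamma(α, β) prior on σ², the Normal likelihood is conjugate: posterior is Inv-Gamma(α + n/2, β + Σ(xᵢ−μ)²/2).
Σ(xᵢ−μ)² = (2.14)² + (4.83)² + (1.27)² + (-2.90)² + (-0.93)² + (-3.33)² + (3.37)² + (1.43)² + (4.07)² = 79.8519.
Posterior: Inv-Gamma(2.07 + 9/2, 19.11 + 79.8519/2) = Inv-Gamma(6.57, 59.03595).
Mode = β/(α+1) = 59.03595/7.57 = 7.7987.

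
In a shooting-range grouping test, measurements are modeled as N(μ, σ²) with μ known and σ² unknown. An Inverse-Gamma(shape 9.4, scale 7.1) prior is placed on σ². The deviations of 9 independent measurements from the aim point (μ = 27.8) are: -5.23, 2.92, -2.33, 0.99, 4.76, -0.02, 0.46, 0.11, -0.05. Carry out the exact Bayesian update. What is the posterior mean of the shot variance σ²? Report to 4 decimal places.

3.0765

With known mean μ and an Inverse-Gamma(α, β) prior on σ², the Normal likelihood is conjugate: posterior is Inv-Gamma(α + n/2, β + Σ(xᵢ−μ)²/2).
Σ(xᵢ−μ)² = (-5.23)² + (2.92)² + (-2.33)² + (0.99)² + (4.76)² + (-0.02)² + (0.46)² + (0.11)² + (-0.05)² = 65.1725.
Posterior: Inv-Gamma(9.4 + 9/2, 7.1 + 65.1725/2) = Inv-Gamma(13.90, 39.68625).
E[σ²|data] = β/(α−1) = 39.68625/12.90 = 3.0765.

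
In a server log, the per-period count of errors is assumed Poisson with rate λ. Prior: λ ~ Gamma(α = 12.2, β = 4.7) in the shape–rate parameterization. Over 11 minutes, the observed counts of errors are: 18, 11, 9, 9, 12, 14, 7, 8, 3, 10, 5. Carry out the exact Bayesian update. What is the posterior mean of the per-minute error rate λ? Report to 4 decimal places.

With a Gamma(shape α, rate β) prior, the Poisson likelihood is conjugate: the posterior is Gamma(α + ΣXᵢ, β + n).
Sum of counts S = 106 over n = 11 minutes.
Posterior: Gamma(α+S, β+n) = Gamma(12.2+106, 4.7+11) = Gamma(118.2, 15.7).
Posterior mean = α/β = 118.2/15.7 = 7.5287.

7.5287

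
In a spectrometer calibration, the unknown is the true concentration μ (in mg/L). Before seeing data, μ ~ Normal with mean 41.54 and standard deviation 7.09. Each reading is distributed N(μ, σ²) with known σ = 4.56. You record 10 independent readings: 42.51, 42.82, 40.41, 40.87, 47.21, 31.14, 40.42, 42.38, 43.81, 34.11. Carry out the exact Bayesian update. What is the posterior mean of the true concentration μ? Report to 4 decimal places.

40.6066

For Normal data with known variance σ², a Normal(μ₀, σ₀²) prior on μ is conjugate. Posterior precision = 1/σ₀² + n/σ²; posterior mean is the precision-weighted average of μ₀ and x̄.
Σxᵢ = 42.51 + 42.82 + 40.41 + 40.87 + 47.21 + 31.14 + 40.42 + 42.38 + 43.81 + 34.11 = 405.68, so n·x̄ = 405.68.
σ₀² = 7.09² = 50.2681, σ² = 4.56² = 20.7936; σ² + n·σ₀² = 20.7936 + 10·50.2681 = 523.4746.
Posterior mean = (μ₀/σ₀² + n·x̄/σ²)/(1/σ₀² + n/σ²) = (σ²·μ₀ + σ₀²·n·x̄)/(σ² + n·σ₀²) = (20.7936·41.54 + 50.2681·405.68)/523.4746 = 21256.528952/523.4746 = 40.6066.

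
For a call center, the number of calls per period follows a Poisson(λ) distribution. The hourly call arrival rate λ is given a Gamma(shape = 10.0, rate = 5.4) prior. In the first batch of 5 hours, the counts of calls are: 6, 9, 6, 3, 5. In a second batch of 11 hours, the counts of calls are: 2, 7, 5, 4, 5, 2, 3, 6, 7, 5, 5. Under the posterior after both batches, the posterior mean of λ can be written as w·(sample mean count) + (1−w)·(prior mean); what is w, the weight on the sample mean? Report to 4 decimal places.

With a Gamma(shape α, rate β) prior, the Poisson likelihood is conjugate: the posterior is Gamma(α + ΣXᵢ, β + n).
Total number of hours: n = 5 + 11 = 16.
Posterior mean = (α₀+S)/(β₀+n) = [n/(β₀+n)]·(S/n) + [β₀/(β₀+n)]·(α₀/β₀), so only n and β₀ enter the weight.
Weight on data w = n/(β₀+n) = 16/(5.4+16) = 16/21.4 = 0.7477.

0.7477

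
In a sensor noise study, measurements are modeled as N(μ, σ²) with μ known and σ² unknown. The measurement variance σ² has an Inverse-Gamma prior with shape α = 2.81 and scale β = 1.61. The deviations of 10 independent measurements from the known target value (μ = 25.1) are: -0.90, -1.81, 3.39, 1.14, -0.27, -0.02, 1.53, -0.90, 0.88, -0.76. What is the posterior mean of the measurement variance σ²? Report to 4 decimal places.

1.8116

With known mean μ and an Inverse-Gamma(α, β) prior on σ², the Normal likelihood is conjugate: posterior is Inv-Gamma(α + n/2, β + Σ(xᵢ−μ)²/2).
Σ(xᵢ−μ)² = (-0.90)² + (-1.81)² + (3.39)² + (1.14)² + (-0.27)² + (-0.02)² + (1.53)² + (-0.90)² + (0.88)² + (-0.76)² = 21.4540.
Posterior: Inv-Gamma(2.81 + 10/2, 1.61 + 21.4540/2) = Inv-Gamma(7.81, 12.33700).
E[σ²|data] = β/(α−1) = 12.33700/6.81 = 1.8116.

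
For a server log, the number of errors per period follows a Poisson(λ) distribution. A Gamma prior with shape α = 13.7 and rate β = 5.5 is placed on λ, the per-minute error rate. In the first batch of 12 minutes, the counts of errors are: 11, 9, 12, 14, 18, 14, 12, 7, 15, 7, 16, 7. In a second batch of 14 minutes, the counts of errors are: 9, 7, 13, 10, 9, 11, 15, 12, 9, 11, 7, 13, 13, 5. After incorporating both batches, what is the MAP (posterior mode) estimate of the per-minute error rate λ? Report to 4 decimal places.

With a Gamma(shape α, rate β) prior, the Poisson likelihood is conjugate: the posterior is Gamma(α + ΣXᵢ, β + n).
Batch 1: sum of counts S = 142 over n = 12 minutes.
After batch 1: Gamma(α+S, β+n) = Gamma(13.7+142, 5.5+12) = Gamma(155.7, 17.5).
Batch 2: sum of counts S = 144 over n = 14 minutes.
After batch 2: Gamma(α+S, β+n) = Gamma(155.7+144, 17.5+14) = Gamma(299.7, 31.5).
Mode of Gamma(α,β) for α≥1 is (α−1)/β = 298.7/31.5 = 9.4825.

9.4825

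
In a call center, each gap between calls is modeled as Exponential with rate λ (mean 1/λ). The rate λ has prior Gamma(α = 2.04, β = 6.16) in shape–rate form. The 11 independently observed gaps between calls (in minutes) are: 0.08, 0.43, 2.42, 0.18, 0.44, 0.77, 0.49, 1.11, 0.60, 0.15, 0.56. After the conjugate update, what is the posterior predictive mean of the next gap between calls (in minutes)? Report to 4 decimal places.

With a Gamma(shape α, rate β) prior on the exponential rate λ, the posterior after n observations with total T = Σxᵢ is Gamma(α+n, β+T).
Sum of observations T = 7.23 minutes; n = 11.
Posterior: Gamma(2.04+11, 6.16+7.23) = Gamma(13.04, 13.39).
The predictive distribution for the next observation is Lomax; its mean is β/(α−1) = 13.39/12.04 = 1.1121.

1.1121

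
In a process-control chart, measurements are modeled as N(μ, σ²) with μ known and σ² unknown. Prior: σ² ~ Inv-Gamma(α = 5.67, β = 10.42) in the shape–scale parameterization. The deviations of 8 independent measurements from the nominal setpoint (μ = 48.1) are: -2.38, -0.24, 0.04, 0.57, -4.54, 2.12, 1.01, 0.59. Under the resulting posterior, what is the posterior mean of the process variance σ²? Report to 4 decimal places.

3.0774

With known mean μ and an Inverse-Gamma(α, β) prior on σ², the Normal likelihood is conjugate: posterior is Inv-Gamma(α + n/2, β + Σ(xᵢ−μ)²/2).
Σ(xᵢ−μ)² = (-2.38)² + (-0.24)² + (0.04)² + (0.57)² + (-4.54)² + (2.12)² + (1.01)² + (0.59)² = 32.5227.
Posterior: Inv-Gamma(5.67 + 8/2, 10.42 + 32.5227/2) = Inv-Gamma(9.67, 26.68135).
E[σ²|data] = β/(α−1) = 26.68135/8.67 = 3.0774.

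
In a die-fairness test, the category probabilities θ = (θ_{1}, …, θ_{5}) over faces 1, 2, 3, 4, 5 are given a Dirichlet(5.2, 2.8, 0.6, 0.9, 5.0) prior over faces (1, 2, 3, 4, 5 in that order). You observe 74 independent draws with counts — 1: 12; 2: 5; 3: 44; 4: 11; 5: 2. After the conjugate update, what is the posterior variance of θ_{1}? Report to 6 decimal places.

The Dirichlet prior is conjugate to the Multinomial likelihood: each posterior αⱼ = prior αⱼ + observed count nⱼ.
Posterior concentration: (17.2, 7.8, 44.6, 11.9, 7.0), total = 88.5.
Var[θ_j] = α_j(Σα−α_j)/((Σα)²(Σα+1)) = 17.2·71.3/(88.5²·89.5) = 0.001749.

0.001749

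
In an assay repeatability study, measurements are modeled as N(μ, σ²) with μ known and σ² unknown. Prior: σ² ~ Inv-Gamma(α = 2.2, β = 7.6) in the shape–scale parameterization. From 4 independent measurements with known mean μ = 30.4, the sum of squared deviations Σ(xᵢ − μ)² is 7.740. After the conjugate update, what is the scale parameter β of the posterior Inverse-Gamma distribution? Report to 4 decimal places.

11.4700

With known mean μ and an Inverse-Gamma(α, β) prior on σ², the Normal likelihood is conjugate: posterior is Inv-Gamma(α + n/2, β + Σ(xᵢ−μ)²/2).
Posterior: Inv-Gamma(2.2 + 4/2, 7.6 + 7.740/2) = Inv-Gamma(4.20, 11.4700).
Posterior β = 11.4700.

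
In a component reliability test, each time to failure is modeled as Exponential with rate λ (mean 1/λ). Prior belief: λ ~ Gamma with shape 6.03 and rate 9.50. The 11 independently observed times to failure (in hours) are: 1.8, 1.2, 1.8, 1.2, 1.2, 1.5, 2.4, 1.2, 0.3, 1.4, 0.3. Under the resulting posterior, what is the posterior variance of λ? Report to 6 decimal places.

0.030065

With a Gamma(shape α, rate β) prior on the exponential rate λ, the posterior after n observations with total T = Σxᵢ is Gamma(α+n, β+T).
Sum of observations T = 14.3 hours; n = 11.
Posterior: Gamma(6.03+11, 9.50+14.3) = Gamma(17.03, 23.80).
Var = α/β² = 0.030065.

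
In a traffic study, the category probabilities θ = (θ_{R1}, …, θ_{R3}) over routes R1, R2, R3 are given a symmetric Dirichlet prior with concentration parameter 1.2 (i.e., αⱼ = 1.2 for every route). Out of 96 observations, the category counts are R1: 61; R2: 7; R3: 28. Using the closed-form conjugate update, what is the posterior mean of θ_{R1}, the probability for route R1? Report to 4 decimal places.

0.6245

The Dirichlet prior is conjugate to the Multinomial likelihood: each posterior αⱼ = prior αⱼ + observed count nⱼ.
Posterior concentration: (62.2, 8.2, 29.2), total = 99.6.
E[θ_{R1}|data] = α_{R1}/Σα = 62.2/99.6 = 0.6245.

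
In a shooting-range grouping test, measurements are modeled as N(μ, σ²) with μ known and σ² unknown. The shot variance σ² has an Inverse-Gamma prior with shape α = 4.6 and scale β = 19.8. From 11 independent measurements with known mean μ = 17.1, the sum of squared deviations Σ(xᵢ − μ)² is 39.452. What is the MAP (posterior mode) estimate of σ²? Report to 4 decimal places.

3.5609

With known mean μ and an Inverse-Gamma(α, β) prior on σ², the Normal likelihood is conjugate: posterior is Inv-Gamma(α + n/2, β + Σ(xᵢ−μ)²/2).
Posterior: Inv-Gamma(4.6 + 11/2, 19.8 + 39.452/2) = Inv-Gamma(10.10, 39.5260).
Mode = β/(α+1) = 39.5260/11.10 = 3.5609.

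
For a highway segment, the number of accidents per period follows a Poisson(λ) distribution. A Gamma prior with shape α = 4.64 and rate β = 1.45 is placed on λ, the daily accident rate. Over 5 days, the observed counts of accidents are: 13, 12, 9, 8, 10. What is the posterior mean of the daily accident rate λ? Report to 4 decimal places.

8.7814

With a Gamma(shape α, rate β) prior, the Poisson likelihood is conjugate: the posterior is Gamma(α + ΣXᵢ, β + n).
Sum of counts S = 52 over n = 5 days.
Posterior: Gamma(α+S, β+n) = Gamma(4.64+52, 1.45+5) = Gamma(56.64, 6.45).
Posterior mean = α/β = 56.64/6.45 = 8.7814.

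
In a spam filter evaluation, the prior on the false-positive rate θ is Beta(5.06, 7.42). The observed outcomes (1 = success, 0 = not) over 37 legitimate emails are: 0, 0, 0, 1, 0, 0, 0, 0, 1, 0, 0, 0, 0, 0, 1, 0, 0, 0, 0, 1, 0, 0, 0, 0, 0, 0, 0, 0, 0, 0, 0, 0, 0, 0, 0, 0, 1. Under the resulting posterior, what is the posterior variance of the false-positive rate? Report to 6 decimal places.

0.003209

The Beta prior is conjugate to a Binomial/Bernoulli likelihood; the update adds successes to α and failures to β.
Posterior: Beta(α+k, β+n−k) = Beta(5.06+5, 7.42+32) = Beta(10.06, 39.42).
Var = αβ/((α+β)²(α+β+1)) = 10.06·39.42/(49.48²·50.48) = 0.003209.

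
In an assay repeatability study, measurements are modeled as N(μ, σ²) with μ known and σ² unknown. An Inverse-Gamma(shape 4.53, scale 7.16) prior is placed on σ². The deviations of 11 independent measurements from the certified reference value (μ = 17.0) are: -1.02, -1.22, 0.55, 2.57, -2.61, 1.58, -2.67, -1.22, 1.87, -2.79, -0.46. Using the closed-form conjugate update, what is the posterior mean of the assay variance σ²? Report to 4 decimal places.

With known mean μ and an Inverse-Gamma(α, β) prior on σ², the Normal likelihood is conjugate: posterior is Inv-Gamma(α + n/2, β + Σ(xᵢ−μ)²/2).
Σ(xᵢ−μ)² = (-1.02)² + (-1.22)² + (0.55)² + (2.57)² + (-2.61)² + (1.58)² + (-2.67)² + (-1.22)² + (1.87)² + (-2.79)² + (-0.46)² = 38.8546.
Posterior: Inv-Gamma(4.53 + 11/2, 7.16 + 38.8546/2) = Inv-Gamma(10.03, 26.58730).
E[σ²|data] = β/(α−1) = 26.58730/9.03 = 2.9443.

2.9443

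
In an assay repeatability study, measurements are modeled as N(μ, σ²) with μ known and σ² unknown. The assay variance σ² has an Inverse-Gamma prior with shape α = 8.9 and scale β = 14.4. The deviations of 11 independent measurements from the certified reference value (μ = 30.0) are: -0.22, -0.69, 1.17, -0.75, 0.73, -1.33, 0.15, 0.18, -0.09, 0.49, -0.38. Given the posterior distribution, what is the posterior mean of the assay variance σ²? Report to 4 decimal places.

With known mean μ and an Inverse-Gamma(α, β) prior on σ², the Normal likelihood is conjugate: posterior is Inv-Gamma(α + n/2, β + Σ(xᵢ−μ)²/2).
Σ(xᵢ−μ)² = (-0.22)² + (-0.69)² + (1.17)² + (-0.75)² + (0.73)² + (-1.33)² + (0.15)² + (0.18)² + (-0.09)² + (0.49)² + (-0.38)² = 5.2052.
Posterior: Inv-Gamma(8.9 + 11/2, 14.4 + 5.2052/2) = Inv-Gamma(14.40, 17.00260).
E[σ²|data] = β/(α−1) = 17.00260/13.40 = 1.2689.

1.2689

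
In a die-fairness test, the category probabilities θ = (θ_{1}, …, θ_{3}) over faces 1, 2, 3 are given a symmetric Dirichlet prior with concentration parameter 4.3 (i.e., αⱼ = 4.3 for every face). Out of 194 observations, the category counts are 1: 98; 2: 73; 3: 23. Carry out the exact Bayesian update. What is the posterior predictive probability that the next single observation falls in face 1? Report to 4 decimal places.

The Dirichlet prior is conjugate to the Multinomial likelihood: each posterior αⱼ = prior αⱼ + observed count nⱼ.
Posterior concentration: (102.3, 77.3, 27.3), total = 206.9.
P(next = 1 | data) = α_{1}/Σα = 0.4944.

0.4944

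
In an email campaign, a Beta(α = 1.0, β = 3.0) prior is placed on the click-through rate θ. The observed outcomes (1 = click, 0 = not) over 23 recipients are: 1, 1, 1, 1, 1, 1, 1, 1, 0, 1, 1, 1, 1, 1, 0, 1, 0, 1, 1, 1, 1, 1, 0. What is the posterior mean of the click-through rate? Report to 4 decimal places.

The Beta prior is conjugate to a Binomial/Bernoulli likelihood; the update adds successes to α and failures to β.
Posterior: Beta(α+k, β+n−k) = Beta(1.0+19, 3.0+4) = Beta(20.0, 7.0).
Posterior mean = α/(α+β) = 20.0/27.0 = 0.7407.

0.7407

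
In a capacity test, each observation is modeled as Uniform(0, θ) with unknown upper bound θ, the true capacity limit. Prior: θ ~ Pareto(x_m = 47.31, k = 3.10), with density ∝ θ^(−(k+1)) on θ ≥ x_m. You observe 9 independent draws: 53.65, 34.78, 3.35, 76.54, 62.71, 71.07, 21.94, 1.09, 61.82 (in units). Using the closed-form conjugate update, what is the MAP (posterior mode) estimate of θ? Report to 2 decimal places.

A Pareto(scale x_m, shape k) prior on the upper bound θ of Uniform(0, θ) is conjugate: posterior is Pareto(max(x_m, max xᵢ), k + n).
Sample maximum = 76.54; prior scale x_m = 47.31 → posterior scale = max = 76.54.
Posterior shape = 3.10 + 9 = 12.10.
The Pareto density is decreasing on [x_m, ∞), so the mode is x_m = 76.54.

76.54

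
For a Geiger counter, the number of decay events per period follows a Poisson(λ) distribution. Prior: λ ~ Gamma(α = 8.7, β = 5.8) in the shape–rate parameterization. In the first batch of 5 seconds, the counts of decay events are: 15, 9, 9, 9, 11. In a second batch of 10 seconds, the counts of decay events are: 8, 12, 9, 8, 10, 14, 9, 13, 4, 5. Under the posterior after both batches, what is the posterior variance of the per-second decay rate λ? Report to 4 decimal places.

With a Gamma(shape α, rate β) prior, the Poisson likelihood is conjugate: the posterior is Gamma(α + ΣXᵢ, β + n).
Batch 1: sum of counts S = 53 over n = 5 seconds.
After batch 1: Gamma(α+S, β+n) = Gamma(8.7+53, 5.8+5) = Gamma(61.7, 10.8).
Batch 2: sum of counts S = 92 over n = 10 seconds.
After batch 2: Gamma(α+S, β+n) = Gamma(61.7+92, 10.8+10) = Gamma(153.7, 20.8).
Var = α/β² = 153.7/20.8² = 0.3553.

0.3553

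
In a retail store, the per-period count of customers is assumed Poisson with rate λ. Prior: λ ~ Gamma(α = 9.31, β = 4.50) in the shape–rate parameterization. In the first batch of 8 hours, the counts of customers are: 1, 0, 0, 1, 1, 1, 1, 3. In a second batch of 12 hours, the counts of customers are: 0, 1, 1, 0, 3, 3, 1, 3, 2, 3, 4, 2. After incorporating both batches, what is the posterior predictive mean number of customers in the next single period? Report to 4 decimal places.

With a Gamma(shape α, rate β) prior, the Poisson likelihood is conjugate: the posterior is Gamma(α + ΣXᵢ, β + n).
Batch 1: sum of counts S = 8 over n = 8 hours.
After batch 1: Gamma(α+S, β+n) = Gamma(9.31+8, 4.50+8) = Gamma(17.31, 12.50).
Batch 2: sum of counts S = 23 over n = 12 hours.
After batch 2: Gamma(α+S, β+n) = Gamma(17.31+23, 12.50+12) = Gamma(40.31, 24.50).
The predictive distribution for one future period is NegBinom with mean α/β = 1.6453.

1.6453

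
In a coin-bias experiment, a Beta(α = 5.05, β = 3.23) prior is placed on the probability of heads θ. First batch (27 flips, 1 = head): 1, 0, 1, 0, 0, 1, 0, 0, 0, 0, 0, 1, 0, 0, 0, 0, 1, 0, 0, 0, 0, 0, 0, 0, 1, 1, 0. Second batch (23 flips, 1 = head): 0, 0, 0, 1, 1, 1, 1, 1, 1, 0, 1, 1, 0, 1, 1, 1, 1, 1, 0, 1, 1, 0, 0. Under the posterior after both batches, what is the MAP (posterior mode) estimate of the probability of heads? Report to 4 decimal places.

0.4629

The Beta prior is conjugate to a Binomial/Bernoulli likelihood; the update adds successes to α and failures to β.
After batch 1: Beta(5.05+7, 3.23+20) = Beta(12.05, 23.23).
After batch 2: Beta(12.05+15, 23.23+8) = Beta(27.05, 31.23).
Mode of Beta(a,b) for a,b>1 is (a−1)/(a+b−2) = 26.05/56.28 = 0.4629.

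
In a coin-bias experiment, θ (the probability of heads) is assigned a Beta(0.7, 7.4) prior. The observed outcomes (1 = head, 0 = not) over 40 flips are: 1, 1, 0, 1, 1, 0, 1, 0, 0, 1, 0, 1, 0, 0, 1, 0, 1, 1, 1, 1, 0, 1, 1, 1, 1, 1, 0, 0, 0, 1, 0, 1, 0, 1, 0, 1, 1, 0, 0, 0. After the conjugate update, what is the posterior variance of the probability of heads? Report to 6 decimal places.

The Beta prior is conjugate to a Binomial/Bernoulli likelihood; the update adds successes to α and failures to β.
Posterior: Beta(α+k, β+n−k) = Beta(0.7+22, 7.4+18) = Beta(22.7, 25.4).
Var = αβ/((α+β)²(α+β+1)) = 22.7·25.4/(48.1²·49.1) = 0.005076.

0.005076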